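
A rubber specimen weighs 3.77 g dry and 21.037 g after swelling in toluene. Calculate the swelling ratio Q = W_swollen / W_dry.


Q = W_swollen / W_dry
Q = 21.037 / 3.77
Q = 5.58

Q = 5.58


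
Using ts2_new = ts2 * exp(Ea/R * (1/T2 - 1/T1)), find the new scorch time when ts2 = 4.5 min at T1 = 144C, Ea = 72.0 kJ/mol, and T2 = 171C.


Convert temperatures: T1 = 144 + 273.15 = 417.15 K, T2 = 171 + 273.15 = 444.15 K
ts2_new = 4.5 * exp(72000 / 8.314 * (1/444.15 - 1/417.15))
1/T2 - 1/T1 = -1.4573e-04
ts2_new = 1.27 min

1.27 min


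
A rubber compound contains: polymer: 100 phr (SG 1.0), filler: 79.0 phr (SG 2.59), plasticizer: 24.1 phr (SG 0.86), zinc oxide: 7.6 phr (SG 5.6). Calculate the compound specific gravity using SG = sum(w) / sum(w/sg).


Sum of weights = 210.7
Volume contributions:
  polymer: 100/1.0 = 100.0000
  filler: 79.0/2.59 = 30.5019
  plasticizer: 24.1/0.86 = 28.0233
  zinc oxide: 7.6/5.6 = 1.3571
Sum of volumes = 159.8823
SG = 210.7 / 159.8823 = 1.318

SG = 1.318


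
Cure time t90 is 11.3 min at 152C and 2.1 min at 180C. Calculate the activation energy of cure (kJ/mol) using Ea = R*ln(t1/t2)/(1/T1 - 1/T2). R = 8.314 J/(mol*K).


T1 = 425.15 K, T2 = 453.15 K
1/T1 - 1/T2 = 1.4534e-04
ln(t1/t2) = ln(11.3/2.1) = 1.6829
Ea = 8.314 * 1.6829 / 1.4534e-04 = 96268.7944 J/mol
Ea = 96.27 kJ/mol

96.27 kJ/mol


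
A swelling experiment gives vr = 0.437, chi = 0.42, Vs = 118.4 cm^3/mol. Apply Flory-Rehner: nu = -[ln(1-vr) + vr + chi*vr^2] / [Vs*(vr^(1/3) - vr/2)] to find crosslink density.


ln(1 - vr) = ln(1 - 0.437) = -0.5745
Numerator = -((-0.5745) + 0.437 + 0.42 * 0.437^2) = 0.0573
Denominator = 118.4 * (0.437^(1/3) - 0.437/2) = 63.9784
nu = 0.0573 / 63.9784 = 8.9513e-04 mol/cm^3

8.9513e-04 mol/cm^3


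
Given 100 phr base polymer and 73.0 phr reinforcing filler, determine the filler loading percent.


Filler % = filler / (rubber + filler) * 100
= 73.0 / (100 + 73.0) * 100
= 73.0 / 173.0 * 100
= 42.2%

42.2%


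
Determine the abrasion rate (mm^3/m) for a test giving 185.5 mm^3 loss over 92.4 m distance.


Rate = volume_loss / distance
= 185.5 / 92.4
= 2.008 mm^3/m

2.008 mm^3/m


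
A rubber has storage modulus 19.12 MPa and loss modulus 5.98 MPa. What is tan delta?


tan delta = E'' / E'
= 5.98 / 19.12
= 0.3128

tan delta = 0.3128


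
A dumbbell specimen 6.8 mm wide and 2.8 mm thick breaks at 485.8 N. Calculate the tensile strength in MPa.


Area = width * thickness = 6.8 * 2.8 = 19.04 mm^2
TS = force / area = 485.8 / 19.04 = 25.51 MPa

25.51 MPa


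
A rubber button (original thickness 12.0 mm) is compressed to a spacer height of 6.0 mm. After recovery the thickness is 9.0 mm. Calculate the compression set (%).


CS = (t0 - recovered) / (t0 - ts) * 100
= (12.0 - 9.0) / (12.0 - 6.0) * 100
= 3.0 / 6.0 * 100
= 50.0%

50.0%


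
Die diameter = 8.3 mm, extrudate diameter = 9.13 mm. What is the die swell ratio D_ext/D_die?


Die swell ratio = D_extrudate / D_die
= 9.13 / 8.3
= 1.1

Die swell = 1.1


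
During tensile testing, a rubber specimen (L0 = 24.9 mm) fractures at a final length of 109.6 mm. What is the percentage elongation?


Elongation = (Lf - L0) / L0 * 100
= (109.6 - 24.9) / 24.9 * 100
= 84.7 / 24.9 * 100
= 340.2%

340.2%


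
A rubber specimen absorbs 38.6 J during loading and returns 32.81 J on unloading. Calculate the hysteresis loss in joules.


Hysteresis loss = loading - unloading
= 38.6 - 32.81
= 5.79 J

5.79 J


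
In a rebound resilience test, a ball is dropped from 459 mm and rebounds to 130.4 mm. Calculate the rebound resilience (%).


Resilience = h_rebound / h_drop * 100
= 130.4 / 459 * 100
= 28.4%

28.4%


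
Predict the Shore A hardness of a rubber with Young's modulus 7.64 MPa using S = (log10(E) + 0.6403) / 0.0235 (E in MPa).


log10(E) = 0.0235*S - 0.6403  =>  S = (log10(E) + 0.6403) / 0.0235
log10(7.64) = 0.883093
S = (0.883093 + 0.6403) / 0.0235 = 1.523393 / 0.0235
S = 64.8

Shore A = 64.8


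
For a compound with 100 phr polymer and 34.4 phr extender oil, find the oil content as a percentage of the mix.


Oil % = oil / (100 + oil) * 100
= 34.4 / (100 + 34.4) * 100
= 34.4 / 134.4 * 100
= 25.6%

25.6%


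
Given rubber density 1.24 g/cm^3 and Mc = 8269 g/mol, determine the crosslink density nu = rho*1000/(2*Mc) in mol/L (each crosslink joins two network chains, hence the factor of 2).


nu = rho * 1000 / (2 * Mc)
nu = 1.24 * 1000 / (2 * 8269)
nu = 1240.0 / 16538
nu = 0.0750 mol/L

0.0750 mol/L


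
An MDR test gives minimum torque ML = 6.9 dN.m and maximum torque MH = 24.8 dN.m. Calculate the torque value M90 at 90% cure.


M90 = ML + 0.9 * (MH - ML)
M90 = 6.9 + 0.9 * (24.8 - 6.9)
M90 = 6.9 + 0.9 * 17.9
M90 = 23.01 dN.m

23.01 dN.m


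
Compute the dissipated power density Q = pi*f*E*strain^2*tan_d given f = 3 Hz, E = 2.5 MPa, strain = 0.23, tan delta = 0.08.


Q = pi * f * E * strain^2 * tan_d
= pi * 3 * 2.5 * 0.23^2 * 0.08
= pi * 3 * 2.5 * 0.0529 * 0.08
= 0.0997

Q = 0.0997


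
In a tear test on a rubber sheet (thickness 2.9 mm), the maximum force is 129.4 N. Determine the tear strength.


Tear strength = force / thickness
= 129.4 / 2.9
= 44.62 N/mm

44.62 N/mm


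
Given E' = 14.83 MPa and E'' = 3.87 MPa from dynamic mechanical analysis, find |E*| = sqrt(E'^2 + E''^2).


|E*| = sqrt(E'^2 + E''^2)
= sqrt(14.83^2 + 3.87^2)
= sqrt(219.9289 + 14.9769)
= 15.327 MPa

15.327 MPa


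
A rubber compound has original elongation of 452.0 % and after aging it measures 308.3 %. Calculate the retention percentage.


Retention = aged / original * 100
= 308.3 / 452.0 * 100
= 68.2%

68.2%


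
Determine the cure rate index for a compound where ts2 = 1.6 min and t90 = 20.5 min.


CRI = 100 / (t90 - ts2)
= 100 / (20.5 - 1.6)
= 100 / 18.9
= 5.29 min^-1

5.29 min^-1


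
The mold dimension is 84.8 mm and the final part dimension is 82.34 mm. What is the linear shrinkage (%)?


Shrinkage = (mold - part) / mold * 100
= (84.8 - 82.34) / 84.8 * 100
= 2.46 / 84.8 * 100
= 2.9%

2.9%


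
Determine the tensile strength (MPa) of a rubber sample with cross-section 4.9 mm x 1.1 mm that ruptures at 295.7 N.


Area = width * thickness = 4.9 * 1.1 = 5.39 mm^2
TS = force / area = 295.7 / 5.39 = 54.86 MPa

54.86 MPa


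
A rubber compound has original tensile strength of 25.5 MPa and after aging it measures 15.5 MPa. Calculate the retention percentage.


Retention = aged / original * 100
= 15.5 / 25.5 * 100
= 60.8%

60.8%


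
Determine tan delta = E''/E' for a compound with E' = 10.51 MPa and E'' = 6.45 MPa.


tan delta = E'' / E'
= 6.45 / 10.51
= 0.6137

tan delta = 0.6137


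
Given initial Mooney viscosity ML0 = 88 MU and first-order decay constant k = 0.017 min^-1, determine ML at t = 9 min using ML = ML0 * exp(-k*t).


ML = ML0 * exp(-k * t)
ML = 88 * exp(-0.017 * 9)
ML = 88 * 0.8581
ML = 75.52 MU

75.52 MU


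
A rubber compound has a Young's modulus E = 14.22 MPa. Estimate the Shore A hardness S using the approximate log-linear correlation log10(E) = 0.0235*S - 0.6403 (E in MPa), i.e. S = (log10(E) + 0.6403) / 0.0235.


log10(E) = 0.0235*S - 0.6403  =>  S = (log10(E) + 0.6403) / 0.0235
log10(14.22) = 1.152900
S = (1.152900 + 0.6403) / 0.0235 = 1.793200 / 0.0235
S = 76.3

Shore A = 76.3


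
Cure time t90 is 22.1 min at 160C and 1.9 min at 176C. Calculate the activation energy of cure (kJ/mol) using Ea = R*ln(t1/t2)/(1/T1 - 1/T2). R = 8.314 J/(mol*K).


T1 = 433.15 K, T2 = 449.15 K
1/T1 - 1/T2 = 8.2241e-05
ln(t1/t2) = ln(22.1/1.9) = 2.4537
Ea = 8.314 * 2.4537 / 8.2241e-05 = 248053.5358 J/mol
Ea = 248.05 kJ/mol

248.05 kJ/mol


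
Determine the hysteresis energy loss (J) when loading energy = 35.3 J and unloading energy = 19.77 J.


Hysteresis loss = loading - unloading
= 35.3 - 19.77
= 15.53 J

15.53 J


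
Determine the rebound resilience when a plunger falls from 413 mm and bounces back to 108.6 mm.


Resilience = h_rebound / h_drop * 100
= 108.6 / 413 * 100
= 26.3%

26.3%


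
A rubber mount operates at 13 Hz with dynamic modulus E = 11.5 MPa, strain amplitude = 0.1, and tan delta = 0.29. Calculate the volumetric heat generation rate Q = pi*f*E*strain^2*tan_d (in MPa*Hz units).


Q = pi * f * E * strain^2 * tan_d
= pi * 13 * 11.5 * 0.1^2 * 0.29
= pi * 13 * 11.5 * 0.0100 * 0.29
= 1.3620

Q = 1.3620


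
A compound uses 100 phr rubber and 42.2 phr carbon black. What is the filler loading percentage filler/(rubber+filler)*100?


Filler % = filler / (rubber + filler) * 100
= 42.2 / (100 + 42.2) * 100
= 42.2 / 142.2 * 100
= 29.68%

29.68%


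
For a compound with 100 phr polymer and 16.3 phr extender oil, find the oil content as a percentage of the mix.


Oil % = oil / (100 + oil) * 100
= 16.3 / (100 + 16.3) * 100
= 16.3 / 116.3 * 100
= 14.02%

14.02%


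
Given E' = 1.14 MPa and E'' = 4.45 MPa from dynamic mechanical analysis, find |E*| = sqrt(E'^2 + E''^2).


|E*| = sqrt(E'^2 + E''^2)
= sqrt(1.14^2 + 4.45^2)
= sqrt(1.2996 + 19.8025)
= 4.594 MPa

4.594 MPa


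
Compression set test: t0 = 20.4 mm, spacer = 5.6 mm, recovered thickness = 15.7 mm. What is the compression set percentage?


CS = (t0 - recovered) / (t0 - ts) * 100
= (20.4 - 15.7) / (20.4 - 5.6) * 100
= 4.7 / 14.8 * 100
= 31.8%

31.8%


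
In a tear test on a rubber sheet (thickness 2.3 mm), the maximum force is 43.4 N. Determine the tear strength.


Tear strength = force / thickness
= 43.4 / 2.3
= 18.87 N/mm

18.87 N/mm


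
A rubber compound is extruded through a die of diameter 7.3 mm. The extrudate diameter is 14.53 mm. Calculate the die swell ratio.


Die swell ratio = D_extrudate / D_die
= 14.53 / 7.3
= 1.99

Die swell = 1.99


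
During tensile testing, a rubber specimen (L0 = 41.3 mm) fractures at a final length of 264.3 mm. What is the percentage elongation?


Elongation = (Lf - L0) / L0 * 100
= (264.3 - 41.3) / 41.3 * 100
= 223.0 / 41.3 * 100
= 540.0%

540.0%


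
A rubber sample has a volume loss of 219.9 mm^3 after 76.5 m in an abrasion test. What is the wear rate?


Rate = volume_loss / distance
= 219.9 / 76.5
= 2.875 mm^3/m

2.875 mm^3/m


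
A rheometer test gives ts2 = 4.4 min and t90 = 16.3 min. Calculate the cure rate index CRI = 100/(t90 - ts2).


CRI = 100 / (t90 - ts2)
= 100 / (16.3 - 4.4)
= 100 / 11.9
= 8.4 min^-1

8.4 min^-1


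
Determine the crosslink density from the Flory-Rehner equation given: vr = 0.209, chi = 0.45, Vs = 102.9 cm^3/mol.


ln(1 - vr) = ln(1 - 0.209) = -0.2345
Numerator = -((-0.2345) + 0.209 + 0.45 * 0.209^2) = 0.0058
Denominator = 102.9 * (0.209^(1/3) - 0.209/2) = 50.3127
nu = 0.0058 / 50.3127 = 1.1530e-04 mol/cm^3

1.1530e-04 mol/cm^3


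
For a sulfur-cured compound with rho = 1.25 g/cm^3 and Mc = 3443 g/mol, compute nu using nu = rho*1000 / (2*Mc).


nu = rho * 1000 / (2 * Mc)
nu = 1.25 * 1000 / (2 * 3443)
nu = 1250.0 / 6886
nu = 0.1815 mol/L

0.1815 mol/L


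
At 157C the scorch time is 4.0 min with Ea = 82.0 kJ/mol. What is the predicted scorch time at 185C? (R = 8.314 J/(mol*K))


Convert temperatures: T1 = 157 + 273.15 = 430.15 K, T2 = 185 + 273.15 = 458.15 K
ts2_new = 4.0 * exp(82000 / 8.314 * (1/458.15 - 1/430.15))
1/T2 - 1/T1 = -1.4208e-04
ts2_new = 0.99 min

0.99 min


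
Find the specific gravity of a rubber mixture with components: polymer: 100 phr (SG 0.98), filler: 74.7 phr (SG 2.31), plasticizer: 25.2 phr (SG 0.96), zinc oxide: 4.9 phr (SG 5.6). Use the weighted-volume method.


Sum of weights = 204.8
Volume contributions:
  polymer: 100/0.98 = 102.0408
  filler: 74.7/2.31 = 32.3377
  plasticizer: 25.2/0.96 = 26.2500
  zinc oxide: 4.9/5.6 = 0.8750
Sum of volumes = 161.5035
SG = 204.8 / 161.5035 = 1.268

SG = 1.268


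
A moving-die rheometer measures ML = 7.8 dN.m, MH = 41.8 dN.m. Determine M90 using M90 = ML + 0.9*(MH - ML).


M90 = ML + 0.9 * (MH - ML)
M90 = 7.8 + 0.9 * (41.8 - 7.8)
M90 = 7.8 + 0.9 * 34.0
M90 = 38.4 dN.m

38.4 dN.m


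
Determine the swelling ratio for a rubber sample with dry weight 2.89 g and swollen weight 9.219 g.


Q = W_swollen / W_dry
Q = 9.219 / 2.89
Q = 3.19

Q = 3.19


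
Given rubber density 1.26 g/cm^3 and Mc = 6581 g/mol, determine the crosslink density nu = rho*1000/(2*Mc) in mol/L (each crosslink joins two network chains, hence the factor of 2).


nu = rho * 1000 / (2 * Mc)
nu = 1.26 * 1000 / (2 * 6581)
nu = 1260.0 / 13162
nu = 0.0957 mol/L

0.0957 mol/L


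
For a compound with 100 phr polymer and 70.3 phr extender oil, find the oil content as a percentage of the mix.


Oil % = oil / (100 + oil) * 100
= 70.3 / (100 + 70.3) * 100
= 70.3 / 170.3 * 100
= 41.28%

41.28%


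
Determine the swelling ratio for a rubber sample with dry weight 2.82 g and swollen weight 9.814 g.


Q = W_swollen / W_dry
Q = 9.814 / 2.82
Q = 3.48

Q = 3.48


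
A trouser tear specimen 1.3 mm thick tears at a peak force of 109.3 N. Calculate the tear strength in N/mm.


Tear strength = force / thickness
= 109.3 / 1.3
= 84.08 N/mm

84.08 N/mm


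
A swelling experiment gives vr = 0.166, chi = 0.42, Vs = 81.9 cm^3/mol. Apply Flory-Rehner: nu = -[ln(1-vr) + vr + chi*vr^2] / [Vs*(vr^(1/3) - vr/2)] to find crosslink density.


ln(1 - vr) = ln(1 - 0.166) = -0.1815
Numerator = -((-0.1815) + 0.166 + 0.42 * 0.166^2) = 0.0039
Denominator = 81.9 * (0.166^(1/3) - 0.166/2) = 38.2134
nu = 0.0039 / 38.2134 = 1.0332e-04 mol/cm^3

1.0332e-04 mol/cm^3


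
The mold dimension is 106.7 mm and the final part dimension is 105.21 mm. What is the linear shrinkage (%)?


Shrinkage = (mold - part) / mold * 100
= (106.7 - 105.21) / 106.7 * 100
= 1.49 / 106.7 * 100
= 1.4%

1.4%


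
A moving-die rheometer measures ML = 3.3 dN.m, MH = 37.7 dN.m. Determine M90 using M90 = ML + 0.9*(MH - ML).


M90 = ML + 0.9 * (MH - ML)
M90 = 3.3 + 0.9 * (37.7 - 3.3)
M90 = 3.3 + 0.9 * 34.4
M90 = 34.26 dN.m

34.26 dN.m


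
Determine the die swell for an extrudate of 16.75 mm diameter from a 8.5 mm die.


Die swell ratio = D_extrudate / D_die
= 16.75 / 8.5
= 1.971

Die swell = 1.971


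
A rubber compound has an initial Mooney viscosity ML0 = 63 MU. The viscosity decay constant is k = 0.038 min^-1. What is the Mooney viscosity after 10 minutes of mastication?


ML = ML0 * exp(-k * t)
ML = 63 * exp(-0.038 * 10)
ML = 63 * 0.6839
ML = 43.08 MU

43.08 MU


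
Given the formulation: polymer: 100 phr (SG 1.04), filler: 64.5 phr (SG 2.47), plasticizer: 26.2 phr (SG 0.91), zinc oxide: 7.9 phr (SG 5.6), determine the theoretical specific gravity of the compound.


Sum of weights = 198.6
Volume contributions:
  polymer: 100/1.04 = 96.1538
  filler: 64.5/2.47 = 26.1134
  plasticizer: 26.2/0.91 = 28.7912
  zinc oxide: 7.9/5.6 = 1.4107
Sum of volumes = 152.4691
SG = 198.6 / 152.4691 = 1.303

SG = 1.303


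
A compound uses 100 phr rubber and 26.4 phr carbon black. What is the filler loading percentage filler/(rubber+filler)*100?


Filler % = filler / (rubber + filler) * 100
= 26.4 / (100 + 26.4) * 100
= 26.4 / 126.4 * 100
= 20.89%

20.89%


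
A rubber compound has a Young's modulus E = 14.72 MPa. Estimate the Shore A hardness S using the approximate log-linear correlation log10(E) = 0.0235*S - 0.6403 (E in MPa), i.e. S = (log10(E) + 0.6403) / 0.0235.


log10(E) = 0.0235*S - 0.6403  =>  S = (log10(E) + 0.6403) / 0.0235
log10(14.72) = 1.167908
S = (1.167908 + 0.6403) / 0.0235 = 1.808208 / 0.0235
S = 76.9

Shore A = 76.9


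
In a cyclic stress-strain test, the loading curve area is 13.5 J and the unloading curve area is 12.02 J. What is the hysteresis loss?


Hysteresis loss = loading - unloading
= 13.5 - 12.02
= 1.48 J

1.48 J


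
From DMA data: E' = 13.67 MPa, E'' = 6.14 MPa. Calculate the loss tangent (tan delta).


tan delta = E'' / E'
= 6.14 / 13.67
= 0.4492

tan delta = 0.4492


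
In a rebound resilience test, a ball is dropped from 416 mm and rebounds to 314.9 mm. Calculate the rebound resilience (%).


Resilience = h_rebound / h_drop * 100
= 314.9 / 416 * 100
= 75.7%

75.7%


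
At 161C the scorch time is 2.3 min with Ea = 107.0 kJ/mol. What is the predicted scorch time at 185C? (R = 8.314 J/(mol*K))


Convert temperatures: T1 = 161 + 273.15 = 434.15 K, T2 = 185 + 273.15 = 458.15 K
ts2_new = 2.3 * exp(107000 / 8.314 * (1/458.15 - 1/434.15))
1/T2 - 1/T1 = -1.2066e-04
ts2_new = 0.49 min

0.49 min


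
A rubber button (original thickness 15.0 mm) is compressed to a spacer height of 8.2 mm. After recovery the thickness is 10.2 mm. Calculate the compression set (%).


CS = (t0 - recovered) / (t0 - ts) * 100
= (15.0 - 10.2) / (15.0 - 8.2) * 100
= 4.8 / 6.8 * 100
= 70.6%

70.6%


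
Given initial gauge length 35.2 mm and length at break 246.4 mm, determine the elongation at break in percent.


Elongation = (Lf - L0) / L0 * 100
= (246.4 - 35.2) / 35.2 * 100
= 211.2 / 35.2 * 100
= 600.0%

600.0%


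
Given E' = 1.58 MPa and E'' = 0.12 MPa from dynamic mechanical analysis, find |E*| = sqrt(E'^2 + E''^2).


|E*| = sqrt(E'^2 + E''^2)
= sqrt(1.58^2 + 0.12^2)
= sqrt(2.4964 + 0.0144)
= 1.585 MPa

1.585 MPa


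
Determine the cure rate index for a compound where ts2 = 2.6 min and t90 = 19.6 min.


CRI = 100 / (t90 - ts2)
= 100 / (19.6 - 2.6)
= 100 / 17.0
= 5.88 min^-1

5.88 min^-1


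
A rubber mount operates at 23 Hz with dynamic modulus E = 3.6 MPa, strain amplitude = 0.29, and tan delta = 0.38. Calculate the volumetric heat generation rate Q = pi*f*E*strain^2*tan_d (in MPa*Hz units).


Q = pi * f * E * strain^2 * tan_d
= pi * 23 * 3.6 * 0.29^2 * 0.38
= pi * 23 * 3.6 * 0.0841 * 0.38
= 8.3130

Q = 8.3130


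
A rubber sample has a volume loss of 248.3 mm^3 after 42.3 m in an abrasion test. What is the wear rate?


Rate = volume_loss / distance
= 248.3 / 42.3
= 5.87 mm^3/m

5.87 mm^3/m


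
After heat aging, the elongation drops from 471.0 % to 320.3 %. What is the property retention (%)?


Retention = aged / original * 100
= 320.3 / 471.0 * 100
= 68.0%

68.0%


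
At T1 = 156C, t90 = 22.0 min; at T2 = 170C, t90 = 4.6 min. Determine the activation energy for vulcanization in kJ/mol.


T1 = 429.15 K, T2 = 443.15 K
1/T1 - 1/T2 = 7.3615e-05
ln(t1/t2) = ln(22.0/4.6) = 1.5650
Ea = 8.314 * 1.5650 / 7.3615e-05 = 176747.1230 J/mol
Ea = 176.75 kJ/mol

176.75 kJ/mol


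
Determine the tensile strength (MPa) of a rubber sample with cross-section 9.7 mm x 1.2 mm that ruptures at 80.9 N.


Area = width * thickness = 9.7 * 1.2 = 11.64 mm^2
TS = force / area = 80.9 / 11.64 = 6.95 MPa

6.95 MPa


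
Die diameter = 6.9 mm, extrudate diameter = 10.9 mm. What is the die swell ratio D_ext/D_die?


Die swell ratio = D_extrudate / D_die
= 10.9 / 6.9
= 1.58

Die swell = 1.58


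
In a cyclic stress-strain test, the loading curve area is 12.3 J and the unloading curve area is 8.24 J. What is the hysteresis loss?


Hysteresis loss = loading - unloading
= 12.3 - 8.24
= 4.06 J

4.06 J


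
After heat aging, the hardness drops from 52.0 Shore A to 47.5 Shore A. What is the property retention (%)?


Retention = aged / original * 100
= 47.5 / 52.0 * 100
= 91.3%

91.3%


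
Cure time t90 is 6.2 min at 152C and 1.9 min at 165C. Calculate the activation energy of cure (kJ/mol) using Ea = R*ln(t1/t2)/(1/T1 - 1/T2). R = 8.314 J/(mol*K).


T1 = 425.15 K, T2 = 438.15 K
1/T1 - 1/T2 = 6.9788e-05
ln(t1/t2) = ln(6.2/1.9) = 1.1827
Ea = 8.314 * 1.1827 / 6.9788e-05 = 140897.9185 J/mol
Ea = 140.9 kJ/mol

140.9 kJ/mol


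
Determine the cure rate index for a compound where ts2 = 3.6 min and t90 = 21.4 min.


CRI = 100 / (t90 - ts2)
= 100 / (21.4 - 3.6)
= 100 / 17.8
= 5.62 min^-1

5.62 min^-1


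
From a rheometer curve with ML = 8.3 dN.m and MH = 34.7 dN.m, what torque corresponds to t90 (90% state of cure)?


M90 = ML + 0.9 * (MH - ML)
M90 = 8.3 + 0.9 * (34.7 - 8.3)
M90 = 8.3 + 0.9 * 26.4
M90 = 32.06 dN.m

32.06 dN.m


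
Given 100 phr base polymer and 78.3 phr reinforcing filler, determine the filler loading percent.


Filler % = filler / (rubber + filler) * 100
= 78.3 / (100 + 78.3) * 100
= 78.3 / 178.3 * 100
= 43.91%

43.91%


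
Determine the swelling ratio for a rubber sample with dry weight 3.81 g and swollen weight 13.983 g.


Q = W_swollen / W_dry
Q = 13.983 / 3.81
Q = 3.67

Q = 3.67


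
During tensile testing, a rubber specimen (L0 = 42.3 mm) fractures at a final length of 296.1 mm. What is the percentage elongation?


Elongation = (Lf - L0) / L0 * 100
= (296.1 - 42.3) / 42.3 * 100
= 253.8 / 42.3 * 100
= 600.0%

600.0%


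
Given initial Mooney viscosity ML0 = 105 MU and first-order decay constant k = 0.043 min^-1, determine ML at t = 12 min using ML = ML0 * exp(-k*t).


ML = ML0 * exp(-k * t)
ML = 105 * exp(-0.043 * 12)
ML = 105 * 0.5969
ML = 62.67 MU

62.67 MU


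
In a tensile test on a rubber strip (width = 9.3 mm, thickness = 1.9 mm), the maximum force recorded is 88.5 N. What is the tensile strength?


Area = width * thickness = 9.3 * 1.9 = 17.67 mm^2
TS = force / area = 88.5 / 17.67 = 5.01 MPa

5.01 MPa


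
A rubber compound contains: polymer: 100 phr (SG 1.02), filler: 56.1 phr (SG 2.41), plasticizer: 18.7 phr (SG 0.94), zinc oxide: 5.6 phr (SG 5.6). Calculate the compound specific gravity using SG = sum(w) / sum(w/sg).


Sum of weights = 180.4
Volume contributions:
  polymer: 100/1.02 = 98.0392
  filler: 56.1/2.41 = 23.2780
  plasticizer: 18.7/0.94 = 19.8936
  zinc oxide: 5.6/5.6 = 1.0000
Sum of volumes = 142.2108
SG = 180.4 / 142.2108 = 1.269

SG = 1.269


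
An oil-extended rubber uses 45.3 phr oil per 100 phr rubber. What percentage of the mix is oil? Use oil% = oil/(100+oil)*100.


Oil % = oil / (100 + oil) * 100
= 45.3 / (100 + 45.3) * 100
= 45.3 / 145.3 * 100
= 31.18%

31.18%


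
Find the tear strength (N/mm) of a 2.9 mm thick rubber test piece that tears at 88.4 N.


Tear strength = force / thickness
= 88.4 / 2.9
= 30.48 N/mm

30.48 N/mm


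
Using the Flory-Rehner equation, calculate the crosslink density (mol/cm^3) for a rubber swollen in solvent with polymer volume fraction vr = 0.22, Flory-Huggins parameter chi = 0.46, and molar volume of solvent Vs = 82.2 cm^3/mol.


ln(1 - vr) = ln(1 - 0.22) = -0.2485
Numerator = -((-0.2485) + 0.22 + 0.46 * 0.22^2) = 0.0062
Denominator = 82.2 * (0.22^(1/3) - 0.22/2) = 40.5806
nu = 0.0062 / 40.5806 = 1.5272e-04 mol/cm^3

1.5272e-04 mol/cm^3


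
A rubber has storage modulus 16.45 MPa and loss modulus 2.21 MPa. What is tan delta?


tan delta = E'' / E'
= 2.21 / 16.45
= 0.1343

tan delta = 0.1343


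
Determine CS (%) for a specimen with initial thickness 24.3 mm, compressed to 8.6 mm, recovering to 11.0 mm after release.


CS = (t0 - recovered) / (t0 - ts) * 100
= (24.3 - 11.0) / (24.3 - 8.6) * 100
= 13.3 / 15.7 * 100
= 84.7%

84.7%


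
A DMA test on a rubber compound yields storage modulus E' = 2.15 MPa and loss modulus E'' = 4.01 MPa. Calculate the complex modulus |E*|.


|E*| = sqrt(E'^2 + E''^2)
= sqrt(2.15^2 + 4.01^2)
= sqrt(4.6225 + 16.0801)
= 4.55 MPa

4.55 MPa


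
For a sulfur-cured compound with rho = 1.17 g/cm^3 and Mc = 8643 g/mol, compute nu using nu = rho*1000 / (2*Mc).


nu = rho * 1000 / (2 * Mc)
nu = 1.17 * 1000 / (2 * 8643)
nu = 1170.0 / 17286
nu = 0.0677 mol/L

0.0677 mol/L


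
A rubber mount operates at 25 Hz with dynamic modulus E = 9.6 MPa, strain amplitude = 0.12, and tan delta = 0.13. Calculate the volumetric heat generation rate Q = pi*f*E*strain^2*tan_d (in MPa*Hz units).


Q = pi * f * E * strain^2 * tan_d
= pi * 25 * 9.6 * 0.12^2 * 0.13
= pi * 25 * 9.6 * 0.0144 * 0.13
= 1.4115

Q = 1.4115


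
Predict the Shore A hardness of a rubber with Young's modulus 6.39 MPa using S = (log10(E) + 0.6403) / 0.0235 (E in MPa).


log10(E) = 0.0235*S - 0.6403  =>  S = (log10(E) + 0.6403) / 0.0235
log10(6.39) = 0.805501
S = (0.805501 + 0.6403) / 0.0235 = 1.445801 / 0.0235
S = 61.5

Shore A = 61.5


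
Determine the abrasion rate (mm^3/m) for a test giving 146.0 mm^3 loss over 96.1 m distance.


Rate = volume_loss / distance
= 146.0 / 96.1
= 1.519 mm^3/m

1.519 mm^3/m


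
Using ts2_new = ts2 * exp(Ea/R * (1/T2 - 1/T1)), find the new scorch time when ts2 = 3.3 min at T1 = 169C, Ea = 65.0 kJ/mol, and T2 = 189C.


Convert temperatures: T1 = 169 + 273.15 = 442.15 K, T2 = 189 + 273.15 = 462.15 K
ts2_new = 3.3 * exp(65000 / 8.314 * (1/462.15 - 1/442.15))
1/T2 - 1/T1 = -9.7876e-05
ts2_new = 1.54 min

1.54 min


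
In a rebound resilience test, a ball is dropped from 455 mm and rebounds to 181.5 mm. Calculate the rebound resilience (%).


Resilience = h_rebound / h_drop * 100
= 181.5 / 455 * 100
= 39.9%

39.9%


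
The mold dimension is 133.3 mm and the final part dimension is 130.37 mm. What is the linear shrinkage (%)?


Shrinkage = (mold - part) / mold * 100
= (133.3 - 130.37) / 133.3 * 100
= 2.93 / 133.3 * 100
= 2.2%

2.2%


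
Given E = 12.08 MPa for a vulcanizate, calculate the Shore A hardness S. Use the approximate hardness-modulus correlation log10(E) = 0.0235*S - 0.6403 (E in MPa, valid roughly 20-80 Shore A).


log10(E) = 0.0235*S - 0.6403  =>  S = (log10(E) + 0.6403) / 0.0235
log10(12.08) = 1.082067
S = (1.082067 + 0.6403) / 0.0235 = 1.722367 / 0.0235
S = 73.3

Shore A = 73.3


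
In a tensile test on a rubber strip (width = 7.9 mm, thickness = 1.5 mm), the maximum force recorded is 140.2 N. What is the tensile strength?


Area = width * thickness = 7.9 * 1.5 = 11.85 mm^2
TS = force / area = 140.2 / 11.85 = 11.83 MPa

11.83 MPa


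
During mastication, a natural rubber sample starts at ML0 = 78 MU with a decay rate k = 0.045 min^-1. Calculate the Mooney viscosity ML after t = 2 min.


ML = ML0 * exp(-k * t)
ML = 78 * exp(-0.045 * 2)
ML = 78 * 0.9139
ML = 71.29 MU

71.29 MU


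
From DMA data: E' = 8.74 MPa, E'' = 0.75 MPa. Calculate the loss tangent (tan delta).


tan delta = E'' / E'
= 0.75 / 8.74
= 0.0858

tan delta = 0.0858


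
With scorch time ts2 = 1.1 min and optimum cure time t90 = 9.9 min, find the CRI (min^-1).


CRI = 100 / (t90 - ts2)
= 100 / (9.9 - 1.1)
= 100 / 8.8
= 11.36 min^-1

11.36 min^-1


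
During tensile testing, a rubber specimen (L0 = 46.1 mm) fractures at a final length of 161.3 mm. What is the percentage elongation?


Elongation = (Lf - L0) / L0 * 100
= (161.3 - 46.1) / 46.1 * 100
= 115.2 / 46.1 * 100
= 249.9%

249.9%


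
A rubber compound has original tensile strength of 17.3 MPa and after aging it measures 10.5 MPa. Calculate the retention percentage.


Retention = aged / original * 100
= 10.5 / 17.3 * 100
= 60.7%

60.7%


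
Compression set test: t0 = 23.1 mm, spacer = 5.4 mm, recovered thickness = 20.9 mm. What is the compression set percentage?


CS = (t0 - recovered) / (t0 - ts) * 100
= (23.1 - 20.9) / (23.1 - 5.4) * 100
= 2.2 / 17.7 * 100
= 12.4%

12.4%


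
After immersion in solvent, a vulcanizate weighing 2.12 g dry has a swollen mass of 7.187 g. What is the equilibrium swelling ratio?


Q = W_swollen / W_dry
Q = 7.187 / 2.12
Q = 3.39

Q = 3.39


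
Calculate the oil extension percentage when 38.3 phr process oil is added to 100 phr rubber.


Oil % = oil / (100 + oil) * 100
= 38.3 / (100 + 38.3) * 100
= 38.3 / 138.3 * 100
= 27.69%

27.69%


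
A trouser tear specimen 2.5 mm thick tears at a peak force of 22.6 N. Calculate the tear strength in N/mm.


Tear strength = force / thickness
= 22.6 / 2.5
= 9.04 N/mm

9.04 N/mm


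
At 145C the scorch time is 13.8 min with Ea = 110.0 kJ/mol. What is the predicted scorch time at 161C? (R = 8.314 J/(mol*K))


Convert temperatures: T1 = 145 + 273.15 = 418.15 K, T2 = 161 + 273.15 = 434.15 K
ts2_new = 13.8 * exp(110000 / 8.314 * (1/434.15 - 1/418.15))
1/T2 - 1/T1 = -8.8135e-05
ts2_new = 4.3 min

4.3 min


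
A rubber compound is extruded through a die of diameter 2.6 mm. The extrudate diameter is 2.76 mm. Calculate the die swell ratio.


Die swell ratio = D_extrudate / D_die
= 2.76 / 2.6
= 1.062

Die swell = 1.062


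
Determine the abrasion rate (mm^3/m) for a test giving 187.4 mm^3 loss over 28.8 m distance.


Rate = volume_loss / distance
= 187.4 / 28.8
= 6.507 mm^3/m

6.507 mm^3/m


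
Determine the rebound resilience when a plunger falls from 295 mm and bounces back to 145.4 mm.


Resilience = h_rebound / h_drop * 100
= 145.4 / 295 * 100
= 49.3%

49.3%


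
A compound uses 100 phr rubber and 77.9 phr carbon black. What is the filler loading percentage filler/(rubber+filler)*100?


Filler % = filler / (rubber + filler) * 100
= 77.9 / (100 + 77.9) * 100
= 77.9 / 177.9 * 100
= 43.79%

43.79%


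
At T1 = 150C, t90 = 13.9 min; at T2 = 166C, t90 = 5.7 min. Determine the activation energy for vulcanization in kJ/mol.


T1 = 423.15 K, T2 = 439.15 K
1/T1 - 1/T2 = 8.6102e-05
ln(t1/t2) = ln(13.9/5.7) = 0.8914
Ea = 8.314 * 0.8914 / 8.6102e-05 = 86075.7751 J/mol
Ea = 86.08 kJ/mol

86.08 kJ/mol


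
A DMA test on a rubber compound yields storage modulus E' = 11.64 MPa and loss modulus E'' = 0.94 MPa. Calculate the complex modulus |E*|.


|E*| = sqrt(E'^2 + E''^2)
= sqrt(11.64^2 + 0.94^2)
= sqrt(135.4896 + 0.8836)
= 11.678 MPa

11.678 MPa


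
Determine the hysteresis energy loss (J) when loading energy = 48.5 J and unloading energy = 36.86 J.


Hysteresis loss = loading - unloading
= 48.5 - 36.86
= 11.64 J

11.64 J


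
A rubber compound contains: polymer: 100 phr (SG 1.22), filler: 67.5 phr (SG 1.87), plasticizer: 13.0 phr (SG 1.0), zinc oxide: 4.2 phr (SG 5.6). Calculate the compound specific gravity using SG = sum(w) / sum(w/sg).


Sum of weights = 184.7
Volume contributions:
  polymer: 100/1.22 = 81.9672
  filler: 67.5/1.87 = 36.0963
  plasticizer: 13.0/1.0 = 13.0000
  zinc oxide: 4.2/5.6 = 0.7500
Sum of volumes = 131.8135
SG = 184.7 / 131.8135 = 1.401

SG = 1.401


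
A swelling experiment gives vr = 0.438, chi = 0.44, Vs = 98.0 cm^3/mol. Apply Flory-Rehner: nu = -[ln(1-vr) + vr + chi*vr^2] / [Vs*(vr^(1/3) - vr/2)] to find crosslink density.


ln(1 - vr) = ln(1 - 0.438) = -0.5763
Numerator = -((-0.5763) + 0.438 + 0.44 * 0.438^2) = 0.0538
Denominator = 98.0 * (0.438^(1/3) - 0.438/2) = 52.9628
nu = 0.0538 / 52.9628 = 0.0010 mol/cm^3

0.0010 mol/cm^3


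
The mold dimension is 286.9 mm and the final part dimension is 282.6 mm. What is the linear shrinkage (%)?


Shrinkage = (mold - part) / mold * 100
= (286.9 - 282.6) / 286.9 * 100
= 4.3 / 286.9 * 100
= 1.5%

1.5%


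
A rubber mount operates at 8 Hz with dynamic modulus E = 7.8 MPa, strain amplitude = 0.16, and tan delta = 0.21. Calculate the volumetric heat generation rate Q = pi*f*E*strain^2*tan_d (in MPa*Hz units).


Q = pi * f * E * strain^2 * tan_d
= pi * 8 * 7.8 * 0.16^2 * 0.21
= pi * 8 * 7.8 * 0.0256 * 0.21
= 1.0539

Q = 1.0539


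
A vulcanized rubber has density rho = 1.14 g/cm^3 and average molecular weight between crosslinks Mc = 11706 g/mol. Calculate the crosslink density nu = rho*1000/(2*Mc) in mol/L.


nu = rho * 1000 / (2 * Mc)
nu = 1.14 * 1000 / (2 * 11706)
nu = 1140.0 / 23412
nu = 0.0487 mol/L

0.0487 mol/L


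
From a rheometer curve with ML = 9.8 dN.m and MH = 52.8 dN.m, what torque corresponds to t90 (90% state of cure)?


M90 = ML + 0.9 * (MH - ML)
M90 = 9.8 + 0.9 * (52.8 - 9.8)
M90 = 9.8 + 0.9 * 43.0
M90 = 48.5 dN.m

48.5 dN.m


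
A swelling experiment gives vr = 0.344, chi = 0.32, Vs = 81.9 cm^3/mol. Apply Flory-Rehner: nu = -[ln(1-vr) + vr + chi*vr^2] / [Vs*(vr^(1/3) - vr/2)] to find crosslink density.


ln(1 - vr) = ln(1 - 0.344) = -0.4216
Numerator = -((-0.4216) + 0.344 + 0.32 * 0.344^2) = 0.0397
Denominator = 81.9 * (0.344^(1/3) - 0.344/2) = 43.2989
nu = 0.0397 / 43.2989 = 9.1751e-04 mol/cm^3

9.1751e-04 mol/cm^3


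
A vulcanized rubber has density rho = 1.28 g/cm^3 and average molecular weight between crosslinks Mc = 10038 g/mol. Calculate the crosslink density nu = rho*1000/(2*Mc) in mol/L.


nu = rho * 1000 / (2 * Mc)
nu = 1.28 * 1000 / (2 * 10038)
nu = 1280.0 / 20076
nu = 0.0638 mol/L

0.0638 mol/L


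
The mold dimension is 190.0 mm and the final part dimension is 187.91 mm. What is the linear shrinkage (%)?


Shrinkage = (mold - part) / mold * 100
= (190.0 - 187.91) / 190.0 * 100
= 2.09 / 190.0 * 100
= 1.1%

1.1%


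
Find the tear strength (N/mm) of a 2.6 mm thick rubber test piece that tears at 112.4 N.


Tear strength = force / thickness
= 112.4 / 2.6
= 43.23 N/mm

43.23 N/mm


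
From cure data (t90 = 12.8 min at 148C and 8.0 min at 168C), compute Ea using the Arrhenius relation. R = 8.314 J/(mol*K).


T1 = 421.15 K, T2 = 441.15 K
1/T1 - 1/T2 = 1.0765e-04
ln(t1/t2) = ln(12.8/8.0) = 0.4700
Ea = 8.314 * 0.4700 / 1.0765e-04 = 36299.8077 J/mol
Ea = 36.3 kJ/mol

36.3 kJ/mol


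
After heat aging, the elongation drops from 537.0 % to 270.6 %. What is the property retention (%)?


Retention = aged / original * 100
= 270.6 / 537.0 * 100
= 50.4%

50.4%


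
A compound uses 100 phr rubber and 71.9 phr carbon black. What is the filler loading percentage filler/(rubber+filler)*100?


Filler % = filler / (rubber + filler) * 100
= 71.9 / (100 + 71.9) * 100
= 71.9 / 171.9 * 100
= 41.83%

41.83%


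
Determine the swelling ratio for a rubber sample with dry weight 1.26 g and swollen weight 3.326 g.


Q = W_swollen / W_dry
Q = 3.326 / 1.26
Q = 2.64

Q = 2.64


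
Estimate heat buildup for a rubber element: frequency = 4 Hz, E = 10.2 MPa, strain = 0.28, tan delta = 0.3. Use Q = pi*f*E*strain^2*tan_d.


Q = pi * f * E * strain^2 * tan_d
= pi * 4 * 10.2 * 0.28^2 * 0.3
= pi * 4 * 10.2 * 0.0784 * 0.3
= 3.0147

Q = 3.0147


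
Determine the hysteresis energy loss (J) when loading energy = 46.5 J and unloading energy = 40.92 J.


Hysteresis loss = loading - unloading
= 46.5 - 40.92
= 5.58 J

5.58 J


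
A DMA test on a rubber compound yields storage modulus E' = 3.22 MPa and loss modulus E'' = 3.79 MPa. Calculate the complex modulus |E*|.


|E*| = sqrt(E'^2 + E''^2)
= sqrt(3.22^2 + 3.79^2)
= sqrt(10.3684 + 14.3641)
= 4.973 MPa

4.973 MPa


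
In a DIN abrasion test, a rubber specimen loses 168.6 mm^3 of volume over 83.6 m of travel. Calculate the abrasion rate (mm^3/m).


Rate = volume_loss / distance
= 168.6 / 83.6
= 2.017 mm^3/m

2.017 mm^3/m


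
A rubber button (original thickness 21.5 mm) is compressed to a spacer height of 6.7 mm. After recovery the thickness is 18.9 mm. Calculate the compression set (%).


CS = (t0 - recovered) / (t0 - ts) * 100
= (21.5 - 18.9) / (21.5 - 6.7) * 100
= 2.6 / 14.8 * 100
= 17.6%

17.6%


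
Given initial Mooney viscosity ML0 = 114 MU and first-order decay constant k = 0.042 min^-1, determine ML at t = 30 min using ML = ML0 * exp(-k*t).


ML = ML0 * exp(-k * t)
ML = 114 * exp(-0.042 * 30)
ML = 114 * 0.2837
ML = 32.34 MU

32.34 MU


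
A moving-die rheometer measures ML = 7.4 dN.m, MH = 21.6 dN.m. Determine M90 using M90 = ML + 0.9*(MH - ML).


M90 = ML + 0.9 * (MH - ML)
M90 = 7.4 + 0.9 * (21.6 - 7.4)
M90 = 7.4 + 0.9 * 14.2
M90 = 20.18 dN.m

20.18 dN.m


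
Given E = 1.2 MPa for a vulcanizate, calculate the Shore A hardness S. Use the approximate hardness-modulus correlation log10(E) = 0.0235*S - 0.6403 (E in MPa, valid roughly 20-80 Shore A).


log10(E) = 0.0235*S - 0.6403  =>  S = (log10(E) + 0.6403) / 0.0235
log10(1.2) = 0.079181
S = (0.079181 + 0.6403) / 0.0235 = 0.719481 / 0.0235
S = 30.6

Shore A = 30.6


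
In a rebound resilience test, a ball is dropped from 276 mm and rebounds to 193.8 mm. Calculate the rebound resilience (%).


Resilience = h_rebound / h_drop * 100
= 193.8 / 276 * 100
= 70.2%

70.2%


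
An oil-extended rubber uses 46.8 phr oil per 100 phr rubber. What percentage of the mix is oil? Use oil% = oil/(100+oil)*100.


Oil % = oil / (100 + oil) * 100
= 46.8 / (100 + 46.8) * 100
= 46.8 / 146.8 * 100
= 31.88%

31.88%


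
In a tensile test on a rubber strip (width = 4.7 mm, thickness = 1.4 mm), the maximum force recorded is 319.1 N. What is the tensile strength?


Area = width * thickness = 4.7 * 1.4 = 6.58 mm^2
TS = force / area = 319.1 / 6.58 = 48.5 MPa

48.5 MPa


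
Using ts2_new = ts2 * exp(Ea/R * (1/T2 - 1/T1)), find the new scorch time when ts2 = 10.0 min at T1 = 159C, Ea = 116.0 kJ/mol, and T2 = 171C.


Convert temperatures: T1 = 159 + 273.15 = 432.15 K, T2 = 171 + 273.15 = 444.15 K
ts2_new = 10.0 * exp(116000 / 8.314 * (1/444.15 - 1/432.15))
1/T2 - 1/T1 = -6.2520e-05
ts2_new = 4.18 min

4.18 min


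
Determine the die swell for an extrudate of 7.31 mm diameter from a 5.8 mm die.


Die swell ratio = D_extrudate / D_die
= 7.31 / 5.8
= 1.26

Die swell = 1.26


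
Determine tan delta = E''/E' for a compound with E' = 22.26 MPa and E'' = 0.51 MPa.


tan delta = E'' / E'
= 0.51 / 22.26
= 0.0229

tan delta = 0.0229


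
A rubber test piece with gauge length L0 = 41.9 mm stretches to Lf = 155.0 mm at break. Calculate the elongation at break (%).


Elongation = (Lf - L0) / L0 * 100
= (155.0 - 41.9) / 41.9 * 100
= 113.1 / 41.9 * 100
= 269.9%

269.9%


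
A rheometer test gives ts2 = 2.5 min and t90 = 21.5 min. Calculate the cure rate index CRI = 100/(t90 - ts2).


CRI = 100 / (t90 - ts2)
= 100 / (21.5 - 2.5)
= 100 / 19.0
= 5.26 min^-1

5.26 min^-1


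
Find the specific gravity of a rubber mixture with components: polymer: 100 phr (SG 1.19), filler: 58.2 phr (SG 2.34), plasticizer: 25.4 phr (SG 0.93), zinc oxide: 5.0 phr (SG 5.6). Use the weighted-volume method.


Sum of weights = 188.6
Volume contributions:
  polymer: 100/1.19 = 84.0336
  filler: 58.2/2.34 = 24.8718
  plasticizer: 25.4/0.93 = 27.3118
  zinc oxide: 5.0/5.6 = 0.8929
Sum of volumes = 137.1101
SG = 188.6 / 137.1101 = 1.376

SG = 1.376


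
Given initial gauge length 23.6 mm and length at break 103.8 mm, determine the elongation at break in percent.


Elongation = (Lf - L0) / L0 * 100
= (103.8 - 23.6) / 23.6 * 100
= 80.2 / 23.6 * 100
= 339.8%

339.8%


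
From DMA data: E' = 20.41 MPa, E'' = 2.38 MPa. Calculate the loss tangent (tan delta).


tan delta = E'' / E'
= 2.38 / 20.41
= 0.1166

tan delta = 0.1166


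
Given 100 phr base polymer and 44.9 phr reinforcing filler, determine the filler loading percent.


Filler % = filler / (rubber + filler) * 100
= 44.9 / (100 + 44.9) * 100
= 44.9 / 144.9 * 100
= 30.99%

30.99%


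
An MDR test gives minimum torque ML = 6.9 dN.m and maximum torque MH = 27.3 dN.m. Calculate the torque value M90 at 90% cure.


M90 = ML + 0.9 * (MH - ML)
M90 = 6.9 + 0.9 * (27.3 - 6.9)
M90 = 6.9 + 0.9 * 20.4
M90 = 25.26 dN.m

25.26 dN.m


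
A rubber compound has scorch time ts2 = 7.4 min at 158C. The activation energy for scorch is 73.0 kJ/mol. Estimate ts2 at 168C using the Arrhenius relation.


Convert temperatures: T1 = 158 + 273.15 = 431.15 K, T2 = 168 + 273.15 = 441.15 K
ts2_new = 7.4 * exp(73000 / 8.314 * (1/441.15 - 1/431.15))
1/T2 - 1/T1 = -5.2576e-05
ts2_new = 4.66 min

4.66 min


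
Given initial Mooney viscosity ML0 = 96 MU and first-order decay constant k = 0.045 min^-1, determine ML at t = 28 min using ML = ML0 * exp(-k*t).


ML = ML0 * exp(-k * t)
ML = 96 * exp(-0.045 * 28)
ML = 96 * 0.2837
ML = 27.23 MU

27.23 MU


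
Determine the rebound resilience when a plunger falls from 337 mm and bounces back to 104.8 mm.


Resilience = h_rebound / h_drop * 100
= 104.8 / 337 * 100
= 31.1%

31.1%


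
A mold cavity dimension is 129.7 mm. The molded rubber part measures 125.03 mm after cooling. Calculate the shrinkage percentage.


Shrinkage = (mold - part) / mold * 100
= (129.7 - 125.03) / 129.7 * 100
= 4.67 / 129.7 * 100
= 3.6%

3.6%


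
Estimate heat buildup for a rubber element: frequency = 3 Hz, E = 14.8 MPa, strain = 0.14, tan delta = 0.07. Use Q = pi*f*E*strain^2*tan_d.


Q = pi * f * E * strain^2 * tan_d
= pi * 3 * 14.8 * 0.14^2 * 0.07
= pi * 3 * 14.8 * 0.0196 * 0.07
= 0.1914

Q = 0.1914
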